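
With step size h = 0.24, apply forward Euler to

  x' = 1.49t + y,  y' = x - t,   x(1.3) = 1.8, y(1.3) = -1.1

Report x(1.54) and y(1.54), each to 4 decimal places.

2.0009, -0.9800

Euler on (x,y): x_{n+1} = x_n + h·x', y_{n+1} = y_n + h·y'.
1.300000: (1.800000, -1.100000); f=(0.837000, 0.500000) → (2.000880, -0.980000)
(x(1.54), y(1.54)) ≈ (2.0009, -0.9800)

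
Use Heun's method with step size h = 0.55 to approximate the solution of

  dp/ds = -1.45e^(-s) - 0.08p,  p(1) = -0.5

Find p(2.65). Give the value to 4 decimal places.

Heun: k1 = f(s_n, p_n); k2 = f(s_n + h, p_n + h·k1); p_{n+1} = p_n + (h/2)·(k1 + k2).
s=1.000000, p=-0.500000:
  k1 = f(1.000000, -0.500000) = -0.493425
  k2 = f(1.550000, -0.771384) = -0.246049
  p ← -0.500000 + (0.55/2)·(-0.493425 + (-0.246049)) = -0.703355
s=1.550000, p=-0.703355:
  k1 = f(1.550000, -0.703355) = -0.251491
  k2 = f(2.100000, -0.841675) = -0.110228
  p ← -0.703355 + (0.55/2)·(-0.251491 + (-0.110228)) = -0.802828
s=2.100000, p=-0.802828:
  k1 = f(2.100000, -0.802828) = -0.113336
  k2 = f(2.650000, -0.865163) = -0.033231
  p ← -0.802828 + (0.55/2)·(-0.113336 + (-0.033231)) = -0.843134
p(2.65) ≈ -0.8431

-0.8431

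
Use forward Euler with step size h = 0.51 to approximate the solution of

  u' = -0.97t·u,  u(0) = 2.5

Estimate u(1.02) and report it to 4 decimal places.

1.8693

Euler: u_{n+1} = u_n + h·f(t_n, u_n).
t=0.000000, u=2.500000: f=0.000000 → u ← 2.500000 + 0.51·0.000000 = 2.500000
t=0.510000, u=2.500000: f=-1.236750 → u ← 2.500000 + 0.51·(-1.236750) = 1.869258
u(1.02) ≈ 1.8693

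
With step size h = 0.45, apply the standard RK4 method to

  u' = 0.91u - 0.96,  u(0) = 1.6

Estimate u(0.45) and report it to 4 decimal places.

RK4: k1 = f(t_n, u_n); k2 = f(t_n + h/2, u_n + (h/2)·k1); k3 = f(t_n + h/2, u_n + (h/2)·k2); k4 = f(t_n + h, u_n + h·k3); u_{n+1} = u_n + (h/6)·(k1 + 2k2 + 2k3 + k4).
t=0.000000, u=1.600000:
  k1 = f(0.000000, 1.600000) = 0.496000
  k2 = f(0.225000, 1.711600) = 0.597556
  k3 = f(0.225000, 1.734450) = 0.618350
  k4 = f(0.450000, 1.878257) = 0.749214
  u ← 1.600000 + (0.45/6)·(k1 + 2k2 + 2k3 + k4) = 1.875777
u(0.45) ≈ 1.8758

1.8758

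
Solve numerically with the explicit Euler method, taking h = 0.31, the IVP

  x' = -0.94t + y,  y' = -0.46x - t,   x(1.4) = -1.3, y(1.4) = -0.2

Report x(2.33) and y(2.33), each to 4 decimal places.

-3.2211, -1.0092

Euler on (x,y): x_{n+1} = x_n + h·x', y_{n+1} = y_n + h·y'.
1.400000: (-1.300000, -0.200000); f=(-1.516000, -0.802000) → (-1.769960, -0.448620)
1.710000: (-1.769960, -0.448620); f=(-2.056020, -0.895818) → (-2.407326, -0.726324)
2.020000: (-2.407326, -0.726324); f=(-2.625124, -0.912630) → (-3.221115, -1.009239)
(x(2.33), y(2.33)) ≈ (-3.2211, -1.0092)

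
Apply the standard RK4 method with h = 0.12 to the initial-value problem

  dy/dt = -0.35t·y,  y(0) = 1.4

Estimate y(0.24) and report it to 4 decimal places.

RK4: k1 = f(t_n, y_n); k2 = f(t_n + h/2, y_n + (h/2)·k1); k3 = f(t_n + h/2, y_n + (h/2)·k2); k4 = f(t_n + h, y_n + h·k3); y_{n+1} = y_n + (h/6)·(k1 + 2k2 + 2k3 + k4).
t=0.000000, y=1.400000:
  k1 = f(0.000000, 1.400000) = 0.000000
  k2 = f(0.060000, 1.400000) = -0.029400
  k3 = f(0.060000, 1.398236) = -0.029363
  k4 = f(0.120000, 1.396476) = -0.058652
  y ← 1.400000 + (0.12/6)·(k1 + 2k2 + 2k3 + k4) = 1.396476
t=0.120000, y=1.396476:
  k1 = f(0.120000, 1.396476) = -0.058652
  k2 = f(0.180000, 1.392957) = -0.087756
  k3 = f(0.180000, 1.391211) = -0.087646
  k4 = f(0.240000, 1.385959) = -0.116421
  y ← 1.396476 + (0.12/6)·(k1 + 2k2 + 2k3 + k4) = 1.385959
y(0.24) ≈ 1.3860

1.3860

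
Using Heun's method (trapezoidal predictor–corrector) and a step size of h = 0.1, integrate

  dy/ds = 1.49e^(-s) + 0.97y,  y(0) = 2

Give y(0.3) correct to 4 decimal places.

3.1262

Heun: k1 = f(s_n, y_n); k2 = f(s_n + h, y_n + h·k1); y_{n+1} = y_n + (h/2)·(k1 + k2).
s=0.000000, y=2.000000:
  k1 = f(0.000000, 2.000000) = 3.430000
  k2 = f(0.100000, 2.343000) = 3.620918
  y ← 2.000000 + (0.1/2)·(3.430000 + 3.620918) = 2.352546
s=0.100000, y=2.352546:
  k1 = f(0.100000, 2.352546) = 3.630177
  k2 = f(0.200000, 2.715564) = 3.854006
  y ← 2.352546 + (0.1/2)·(3.630177 + 3.854006) = 2.726755
s=0.200000, y=2.726755:
  k1 = f(0.200000, 2.726755) = 3.864861
  k2 = f(0.300000, 3.113241) = 4.123663
  y ← 2.726755 + (0.1/2)·(3.864861 + 4.123663) = 3.126181
y(0.3) ≈ 3.1262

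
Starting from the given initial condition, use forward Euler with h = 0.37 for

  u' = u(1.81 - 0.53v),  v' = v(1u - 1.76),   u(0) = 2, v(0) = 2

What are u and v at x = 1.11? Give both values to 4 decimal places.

Euler on (u,v): u_{n+1} = u_n + h·u', v_{n+1} = v_n + h·v'.
0.000000: (2.000000, 2.000000); f=(1.500000, 0.480000) → (2.555000, 2.177600)
0.370000: (2.555000, 2.177600); f=(1.675753, 1.731192) → (3.175029, 2.818141)
0.740000: (3.175029, 2.818141); f=(1.004532, 3.987750) → (3.546706, 4.293609)
(u(1.11), v(1.11)) ≈ (3.5467, 4.2936)

3.5467, 4.2936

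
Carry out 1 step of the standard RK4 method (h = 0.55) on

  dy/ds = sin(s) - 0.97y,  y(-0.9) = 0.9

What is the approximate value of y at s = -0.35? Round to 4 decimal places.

0.2908

RK4: k1 = f(s_n, y_n); k2 = f(s_n + h/2, y_n + (h/2)·k1); k3 = f(s_n + h/2, y_n + (h/2)·k2); k4 = f(s_n + h, y_n + h·k3); y_{n+1} = y_n + (h/6)·(k1 + 2k2 + 2k3 + k4).
s=-0.900000, y=0.900000:
  k1 = f(-0.900000, 0.900000) = -1.656327
  k2 = f(-0.625000, 0.444510) = -1.016272
  k3 = f(-0.625000, 0.620525) = -1.187007
  k4 = f(-0.350000, 0.247146) = -0.582630
  y ← 0.900000 + (0.55/6)·(k1 + 2k2 + 2k3 + k4) = 0.290828
y(-0.35) ≈ 0.2908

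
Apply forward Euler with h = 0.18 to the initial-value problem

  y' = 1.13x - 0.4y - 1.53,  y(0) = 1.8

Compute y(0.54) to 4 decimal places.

0.7776

Euler: y_{n+1} = y_n + h·f(x_n, y_n).
x=0.000000, y=1.800000: f=-2.250000 → y ← 1.800000 + 0.18·(-2.250000) = 1.395000
x=0.180000, y=1.395000: f=-1.884600 → y ← 1.395000 + 0.18·(-1.884600) = 1.055772
x=0.360000, y=1.055772: f=-1.545509 → y ← 1.055772 + 0.18·(-1.545509) = 0.777580
y(0.54) ≈ 0.7776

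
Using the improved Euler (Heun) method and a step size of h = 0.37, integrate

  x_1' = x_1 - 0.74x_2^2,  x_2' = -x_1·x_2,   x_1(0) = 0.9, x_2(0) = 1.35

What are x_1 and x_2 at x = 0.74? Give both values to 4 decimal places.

Heun on (x_1,x_2): k1 = f(x_n, state_n); k2 = f(x_n + h, state_n + h·k1); state_{n+1} = state_n + (h/2)·(k1 + k2).
0.000000: (0.900000, 1.350000)
  k1 = (-0.448650, -1.215000)
  predictor → (0.734000, 0.900450)
  k2 = (0.134000, -0.660930)
  → (0.841790, 1.002953)
0.370000: (0.841790, 1.002953)
  k1 = (0.097413, -0.844276)
  predictor → (0.877833, 0.690571)
  k2 = (0.524935, -0.606206)
  → (0.956924, 0.734614)
(x_1(0.74), x_2(0.74)) ≈ (0.9569, 0.7346)

0.9569, 0.7346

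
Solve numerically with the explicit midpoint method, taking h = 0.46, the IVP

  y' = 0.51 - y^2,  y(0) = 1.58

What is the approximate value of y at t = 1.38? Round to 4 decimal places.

Midpoint: k1 = f(t_n, y_n); k2 = f(t_n + h/2, y_n + (h/2)·k1); y_{n+1} = y_n + h·k2.
t=0.000000, y=1.580000:
  k1 = f(0.000000, 1.580000) = -1.986400
  k2 = f(0.230000, 1.123128) = -0.751417
  y ← 1.580000 + 0.46·(-0.751417) = 1.234348
t=0.460000, y=1.234348:
  k1 = f(0.460000, 1.234348) = -1.013616
  k2 = f(0.690000, 1.001217) = -0.492435
  y ← 1.234348 + 0.46·(-0.492435) = 1.007828
t=0.920000, y=1.007828:
  k1 = f(0.920000, 1.007828) = -0.505718
  k2 = f(1.150000, 0.891513) = -0.284796
  y ← 1.007828 + 0.46·(-0.284796) = 0.876822
y(1.38) ≈ 0.8768

0.8768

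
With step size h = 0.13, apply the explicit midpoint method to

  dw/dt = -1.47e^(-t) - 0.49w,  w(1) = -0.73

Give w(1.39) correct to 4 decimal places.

Midpoint: k1 = f(t_n, w_n); k2 = f(t_n + h/2, w_n + (h/2)·k1); w_{n+1} = w_n + h·k2.
t=1.000000, w=-0.730000:
  k1 = f(1.000000, -0.730000) = -0.183083
  k2 = f(1.065000, -0.741900) = -0.143219
  w ← -0.730000 + 0.13·(-0.143219) = -0.748618
t=1.130000, w=-0.748618:
  k1 = f(1.130000, -0.748618) = -0.108036
  k2 = f(1.195000, -0.755641) = -0.074711
  w ← -0.748618 + 0.13·(-0.074711) = -0.758331
t=1.260000, w=-0.758331:
  k1 = f(1.260000, -0.758331) = -0.045389
  k2 = f(1.325000, -0.761281) = -0.017703
  w ← -0.758331 + 0.13·(-0.017703) = -0.760632
w(1.39) ≈ -0.7606

-0.7606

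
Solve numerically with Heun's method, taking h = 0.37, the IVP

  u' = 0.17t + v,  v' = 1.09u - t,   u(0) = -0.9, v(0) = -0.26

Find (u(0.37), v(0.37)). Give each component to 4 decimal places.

Heun on (u,v): k1 = f(t_n, state_n); k2 = f(t_n + h, state_n + h·k1); state_{n+1} = state_n + (h/2)·(k1 + k2).
0.000000: (-0.900000, -0.260000)
  k1 = (-0.260000, -0.981000)
  predictor → (-0.996200, -0.622970)
  k2 = (-0.560070, -1.455858)
  → (-1.051713, -0.710819)
(u(0.37), v(0.37)) ≈ (-1.0517, -0.7108)

-1.0517, -0.7108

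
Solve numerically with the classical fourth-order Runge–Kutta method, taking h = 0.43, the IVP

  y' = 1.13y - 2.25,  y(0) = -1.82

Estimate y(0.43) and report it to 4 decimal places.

-4.2035

RK4: k1 = f(s_n, y_n); k2 = f(s_n + h/2, y_n + (h/2)·k1); k3 = f(s_n + h/2, y_n + (h/2)·k2); k4 = f(s_n + h, y_n + h·k3); y_{n+1} = y_n + (h/6)·(k1 + 2k2 + 2k3 + k4).
s=0.000000, y=-1.820000:
  k1 = f(0.000000, -1.820000) = -4.306600
  k2 = f(0.215000, -2.745919) = -5.352888
  k3 = f(0.215000, -2.970871) = -5.607084
  k4 = f(0.430000, -4.231046) = -7.031082
  y ← -1.820000 + (0.43/6)·(k1 + 2k2 + 2k3 + k4) = -4.203463
y(0.43) ≈ -4.2035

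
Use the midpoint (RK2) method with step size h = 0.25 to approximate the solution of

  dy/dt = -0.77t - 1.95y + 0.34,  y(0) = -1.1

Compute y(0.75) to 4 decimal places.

Midpoint: k1 = f(t_n, y_n); k2 = f(t_n + h/2, y_n + (h/2)·k1); y_{n+1} = y_n + h·k2.
t=0.000000, y=-1.100000:
  k1 = f(0.000000, -1.100000) = 2.485000
  k2 = f(0.125000, -0.789375) = 1.783031
  y ← -1.100000 + 0.25·1.783031 = -0.654242
t=0.250000, y=-0.654242:
  k1 = f(0.250000, -0.654242) = 1.423272
  k2 = f(0.375000, -0.476333) = 0.980100
  y ← -0.654242 + 0.25·0.980100 = -0.409217
t=0.500000, y=-0.409217:
  k1 = f(0.500000, -0.409217) = 0.752974
  k2 = f(0.625000, -0.315096) = 0.473186
  y ← -0.409217 + 0.25·0.473186 = -0.290921
y(0.75) ≈ -0.2909

-0.2909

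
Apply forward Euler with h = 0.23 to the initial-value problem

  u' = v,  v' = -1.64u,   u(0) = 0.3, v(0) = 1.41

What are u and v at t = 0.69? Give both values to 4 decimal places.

1.1667, 0.7134

Euler on (u,v): u_{n+1} = u_n + h·u', v_{n+1} = v_n + h·v'.
0.000000: (0.300000, 1.410000); f=(1.410000, -0.492000) → (0.624300, 1.296840)
0.230000: (0.624300, 1.296840); f=(1.296840, -1.023852) → (0.922573, 1.061354)
0.460000: (0.922573, 1.061354); f=(1.061354, -1.513020) → (1.166685, 0.713359)
(u(0.69), v(0.69)) ≈ (1.1667, 0.7134)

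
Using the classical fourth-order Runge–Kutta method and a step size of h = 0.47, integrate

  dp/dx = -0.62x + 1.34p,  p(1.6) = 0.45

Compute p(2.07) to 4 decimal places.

RK4: k1 = f(x_n, p_n); k2 = f(x_n + h/2, p_n + (h/2)·k1); k3 = f(x_n + h/2, p_n + (h/2)·k2); k4 = f(x_n + h, p_n + h·k3); p_{n+1} = p_n + (h/6)·(k1 + 2k2 + 2k3 + k4).
x=1.600000, p=0.450000:
  k1 = f(1.600000, 0.450000) = -0.389000
  k2 = f(1.835000, 0.358585) = -0.657196
  k3 = f(1.835000, 0.295559) = -0.741651
  k4 = f(2.070000, 0.101424) = -1.147492
  p ← 0.450000 + (0.47/6)·(k1 + 2k2 + 2k3 + k4) = 0.110489
p(2.07) ≈ 0.1105

0.1105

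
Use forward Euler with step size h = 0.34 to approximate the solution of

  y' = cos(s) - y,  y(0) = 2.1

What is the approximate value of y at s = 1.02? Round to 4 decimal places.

Euler: y_{n+1} = y_n + h·f(s_n, y_n).
s=0.000000, y=2.100000: f=-1.100000 → y ← 2.100000 + 0.34·(-1.100000) = 1.726000
s=0.340000, y=1.726000: f=-0.783245 → y ← 1.726000 + 0.34·(-0.783245) = 1.459697
s=0.680000, y=1.459697: f=-0.682124 → y ← 1.459697 + 0.34·(-0.682124) = 1.227774
y(1.02) ≈ 1.2278

1.2278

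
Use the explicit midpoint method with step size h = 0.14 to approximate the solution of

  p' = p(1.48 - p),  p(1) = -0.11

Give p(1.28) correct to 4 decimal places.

-0.1724

Midpoint: k1 = f(x_n, p_n); k2 = f(x_n + h/2, p_n + (h/2)·k1); p_{n+1} = p_n + h·k2.
x=1.000000, p=-0.110000:
  k1 = f(1.000000, -0.110000) = -0.174900
  k2 = f(1.070000, -0.122243) = -0.195863
  p ← -0.110000 + 0.14·(-0.195863) = -0.137421
x=1.140000, p=-0.137421:
  k1 = f(1.140000, -0.137421) = -0.222267
  k2 = f(1.210000, -0.152980) = -0.249812
  p ← -0.137421 + 0.14·(-0.249812) = -0.172395
p(1.28) ≈ -0.1724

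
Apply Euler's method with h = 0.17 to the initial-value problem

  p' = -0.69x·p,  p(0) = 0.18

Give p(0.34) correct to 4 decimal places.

0.1764

Euler: p_{n+1} = p_n + h·f(x_n, p_n).
x=0.000000, p=0.180000: f=0.000000 → p ← 0.180000 + 0.17·0.000000 = 0.180000
x=0.170000, p=0.180000: f=-0.021114 → p ← 0.180000 + 0.17·(-0.021114) = 0.176411
p(0.34) ≈ 0.1764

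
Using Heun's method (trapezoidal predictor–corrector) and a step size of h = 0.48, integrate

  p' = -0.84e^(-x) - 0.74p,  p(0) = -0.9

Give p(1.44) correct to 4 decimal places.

Heun: k1 = f(x_n, p_n); k2 = f(x_n + h, p_n + h·k1); p_{n+1} = p_n + (h/2)·(k1 + k2).
x=0.000000, p=-0.900000:
  k1 = f(0.000000, -0.900000) = -0.174000
  k2 = f(0.480000, -0.983520) = 0.208027
  p ← -0.900000 + (0.48/2)·(-0.174000 + 0.208027) = -0.891834
x=0.480000, p=-0.891834:
  k1 = f(0.480000, -0.891834) = 0.140179
  k2 = f(0.960000, -0.824548) = 0.288535
  p ← -0.891834 + (0.48/2)·(0.140179 + 0.288535) = -0.788942
x=0.960000, p=-0.788942:
  k1 = f(0.960000, -0.788942) = 0.262187
  k2 = f(1.440000, -0.663092) = 0.291669
  p ← -0.788942 + (0.48/2)·(0.262187 + 0.291669) = -0.656017
p(1.44) ≈ -0.6560

-0.6560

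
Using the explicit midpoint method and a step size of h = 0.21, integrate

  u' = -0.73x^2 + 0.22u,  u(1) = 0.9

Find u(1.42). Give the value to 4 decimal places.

0.5171

Midpoint: k1 = f(x_n, u_n); k2 = f(x_n + h/2, u_n + (h/2)·k1); u_{n+1} = u_n + h·k2.
x=1.000000, u=0.900000:
  k1 = f(1.000000, 0.900000) = -0.532000
  k2 = f(1.105000, 0.844140) = -0.705637
  u ← 0.900000 + 0.21·(-0.705637) = 0.751816
x=1.210000, u=0.751816:
  k1 = f(1.210000, 0.751816) = -0.903393
  k2 = f(1.315000, 0.656960) = -1.117803
  u ← 0.751816 + 0.21·(-1.117803) = 0.517077
u(1.42) ≈ 0.5171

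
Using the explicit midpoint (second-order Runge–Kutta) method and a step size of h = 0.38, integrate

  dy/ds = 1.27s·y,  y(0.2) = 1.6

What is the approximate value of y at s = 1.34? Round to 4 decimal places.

Midpoint: k1 = f(s_n, y_n); k2 = f(s_n + h/2, y_n + (h/2)·k1); y_{n+1} = y_n + h·k2.
s=0.200000, y=1.600000:
  k1 = f(0.200000, 1.600000) = 0.406400
  k2 = f(0.390000, 1.677216) = 0.830725
  y ← 1.600000 + 0.38·0.830725 = 1.915676
s=0.580000, y=1.915676:
  k1 = f(0.580000, 1.915676) = 1.411087
  k2 = f(0.770000, 2.183782) = 2.135520
  y ← 1.915676 + 0.38·2.135520 = 2.727173
s=0.960000, y=2.727173:
  k1 = f(0.960000, 2.727173) = 3.324970
  k2 = f(1.150000, 3.358918) = 4.905699
  y ← 2.727173 + 0.38·4.905699 = 4.591339
y(1.34) ≈ 4.5913

4.5913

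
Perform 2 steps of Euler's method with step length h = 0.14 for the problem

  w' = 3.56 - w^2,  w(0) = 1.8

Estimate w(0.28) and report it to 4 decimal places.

1.8667

Euler: w_{n+1} = w_n + h·f(t_n, w_n).
t=0.000000, w=1.800000: f=0.320000 → w ← 1.800000 + 0.14·0.320000 = 1.844800
t=0.140000, w=1.844800: f=0.156713 → w ← 1.844800 + 0.14·0.156713 = 1.866740
w(0.28) ≈ 1.8667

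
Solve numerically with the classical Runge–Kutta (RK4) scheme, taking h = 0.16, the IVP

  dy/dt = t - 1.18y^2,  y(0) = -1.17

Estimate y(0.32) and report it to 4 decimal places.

-2.0126

RK4: k1 = f(t_n, y_n); k2 = f(t_n + h/2, y_n + (h/2)·k1); k3 = f(t_n + h/2, y_n + (h/2)·k2); k4 = f(t_n + h, y_n + h·k3); y_{n+1} = y_n + (h/6)·(k1 + 2k2 + 2k3 + k4).
t=0.000000, y=-1.170000:
  k1 = f(0.000000, -1.170000) = -1.615302
  k2 = f(0.080000, -1.299224) = -1.911820
  k3 = f(0.080000, -1.322946) = -1.985218
  k4 = f(0.160000, -1.487635) = -2.451408
  y ← -1.170000 + (0.16/6)·(k1 + 2k2 + 2k3 + k4) = -1.486288
t=0.160000, y=-1.486288:
  k1 = f(0.160000, -1.486288) = -2.446680
  k2 = f(0.240000, -1.682022) = -3.098454
  k3 = f(0.240000, -1.734164) = -3.308643
  k4 = f(0.320000, -2.015671) = -4.474255
  y ← -1.486288 + (0.16/6)·(k1 + 2k2 + 2k3 + k4) = -2.012558
y(0.32) ≈ -2.0126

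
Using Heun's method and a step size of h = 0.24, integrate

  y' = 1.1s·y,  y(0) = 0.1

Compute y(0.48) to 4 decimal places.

0.1134

Heun: k1 = f(s_n, y_n); k2 = f(s_n + h, y_n + h·k1); y_{n+1} = y_n + (h/2)·(k1 + k2).
s=0.000000, y=0.100000:
  k1 = f(0.000000, 0.100000) = 0.000000
  k2 = f(0.240000, 0.100000) = 0.026400
  y ← 0.100000 + (0.24/2)·(0.000000 + 0.026400) = 0.103168
s=0.240000, y=0.103168:
  k1 = f(0.240000, 0.103168) = 0.027236
  k2 = f(0.480000, 0.109705) = 0.057924
  y ← 0.103168 + (0.24/2)·(0.027236 + 0.057924) = 0.113387
y(0.48) ≈ 0.1134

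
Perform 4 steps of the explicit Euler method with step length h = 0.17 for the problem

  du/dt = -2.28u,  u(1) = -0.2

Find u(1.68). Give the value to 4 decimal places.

-0.0281

Euler: u_{n+1} = u_n + h·f(t_n, u_n).
t=1.000000, u=-0.200000: f=0.456000 → u ← -0.200000 + 0.17·0.456000 = -0.122480
t=1.170000, u=-0.122480: f=0.279254 → u ← -0.122480 + 0.17·0.279254 = -0.075007
t=1.340000, u=-0.075007: f=0.171015 → u ← -0.075007 + 0.17·0.171015 = -0.045934
t=1.510000, u=-0.045934: f=0.104730 → u ← -0.045934 + 0.17·0.104730 = -0.028130
u(1.68) ≈ -0.0281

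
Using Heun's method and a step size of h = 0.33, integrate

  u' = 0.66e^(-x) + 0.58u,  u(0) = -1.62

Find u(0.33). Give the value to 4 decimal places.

Heun: k1 = f(x_n, u_n); k2 = f(x_n + h, u_n + h·k1); u_{n+1} = u_n + (h/2)·(k1 + k2).
x=0.000000, u=-1.620000:
  k1 = f(0.000000, -1.620000) = -0.279600
  k2 = f(0.330000, -1.712268) = -0.518626
  u ← -1.620000 + (0.33/2)·(-0.279600 + (-0.518626)) = -1.751707
u(0.33) ≈ -1.7517

-1.7517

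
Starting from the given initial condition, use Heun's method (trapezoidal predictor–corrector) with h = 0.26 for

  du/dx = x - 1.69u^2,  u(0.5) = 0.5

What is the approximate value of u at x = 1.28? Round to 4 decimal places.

Heun: k1 = f(x_n, u_n); k2 = f(x_n + h, u_n + h·k1); u_{n+1} = u_n + (h/2)·(k1 + k2).
x=0.500000, u=0.500000:
  k1 = f(0.500000, 0.500000) = 0.077500
  k2 = f(0.760000, 0.520150) = 0.302760
  u ← 0.500000 + (0.26/2)·(0.077500 + 0.302760) = 0.549434
x=0.760000, u=0.549434:
  k1 = f(0.760000, 0.549434) = 0.249827
  k2 = f(1.020000, 0.614389) = 0.382070
  u ← 0.549434 + (0.26/2)·(0.249827 + 0.382070) = 0.631580
x=1.020000, u=0.631580:
  k1 = f(1.020000, 0.631580) = 0.345870
  k2 = f(1.280000, 0.721506) = 0.400234
  u ← 0.631580 + (0.26/2)·(0.345870 + 0.400234) = 0.728574
u(1.28) ≈ 0.7286

0.7286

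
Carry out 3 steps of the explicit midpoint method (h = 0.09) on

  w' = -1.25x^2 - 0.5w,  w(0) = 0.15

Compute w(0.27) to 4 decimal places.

Midpoint: k1 = f(x_n, w_n); k2 = f(x_n + h/2, w_n + (h/2)·k1); w_{n+1} = w_n + h·k2.
x=0.000000, w=0.150000:
  k1 = f(0.000000, 0.150000) = -0.075000
  k2 = f(0.045000, 0.146625) = -0.075844
  w ← 0.150000 + 0.09·(-0.075844) = 0.143174
x=0.090000, w=0.143174:
  k1 = f(0.090000, 0.143174) = -0.081712
  k2 = f(0.135000, 0.139497) = -0.092530
  w ← 0.143174 + 0.09·(-0.092530) = 0.134846
x=0.180000, w=0.134846:
  k1 = f(0.180000, 0.134846) = -0.107923
  k2 = f(0.225000, 0.129990) = -0.128276
  w ← 0.134846 + 0.09·(-0.128276) = 0.123302
w(0.27) ≈ 0.1233

0.1233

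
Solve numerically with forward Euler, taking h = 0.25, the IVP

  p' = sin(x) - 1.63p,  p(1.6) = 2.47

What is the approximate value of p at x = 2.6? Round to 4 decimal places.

0.7465

Euler: p_{n+1} = p_n + h·f(x_n, p_n).
x=1.600000, p=2.470000: f=-3.026526 → p ← 2.470000 + 0.25·(-3.026526) = 1.713368
x=1.850000, p=1.713368: f=-1.831515 → p ← 1.713368 + 0.25·(-1.831515) = 1.255490
x=2.100000, p=1.255490: f=-1.183239 → p ← 1.255490 + 0.25·(-1.183239) = 0.959680
x=2.350000, p=0.959680: f=-0.852805 → p ← 0.959680 + 0.25·(-0.852805) = 0.746479
p(2.6) ≈ 0.7465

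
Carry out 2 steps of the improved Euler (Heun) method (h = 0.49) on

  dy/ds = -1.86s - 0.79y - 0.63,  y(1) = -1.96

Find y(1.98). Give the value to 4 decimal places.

-3.3250

Heun: k1 = f(s_n, y_n); k2 = f(s_n + h, y_n + h·k1); y_{n+1} = y_n + (h/2)·(k1 + k2).
s=1.000000, y=-1.960000:
  k1 = f(1.000000, -1.960000) = -0.941600
  k2 = f(1.490000, -2.421384) = -1.488507
  y ← -1.960000 + (0.49/2)·(-0.941600 + (-1.488507)) = -2.555376
s=1.490000, y=-2.555376:
  k1 = f(1.490000, -2.555376) = -1.382653
  k2 = f(1.980000, -3.232876) = -1.758828
  y ← -2.555376 + (0.49/2)·(-1.382653 + (-1.758828)) = -3.325039
y(1.98) ≈ -3.3250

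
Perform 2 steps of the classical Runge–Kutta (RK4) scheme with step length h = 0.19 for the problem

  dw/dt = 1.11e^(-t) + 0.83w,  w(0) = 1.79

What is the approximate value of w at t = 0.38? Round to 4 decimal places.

2.8704

RK4: k1 = f(t_n, w_n); k2 = f(t_n + h/2, w_n + (h/2)·k1); k3 = f(t_n + h/2, w_n + (h/2)·k2); k4 = f(t_n + h, w_n + h·k3); w_{n+1} = w_n + (h/6)·(k1 + 2k2 + 2k3 + k4).
t=0.000000, w=1.790000:
  k1 = f(0.000000, 1.790000) = 2.595700
  k2 = f(0.095000, 2.036592) = 2.699775
  k3 = f(0.095000, 2.046479) = 2.707981
  k4 = f(0.190000, 2.304516) = 2.830673
  w ← 1.790000 + (0.19/6)·(k1 + 2k2 + 2k3 + k4) = 2.304326
t=0.190000, w=2.304326:
  k1 = f(0.190000, 2.304326) = 2.830516
  k2 = f(0.285000, 2.573225) = 2.970513
  k3 = f(0.285000, 2.586525) = 2.981552
  k4 = f(0.380000, 2.870821) = 3.141868
  w ← 2.304326 + (0.19/6)·(k1 + 2k2 + 2k3 + k4) = 2.870416
w(0.38) ≈ 2.8704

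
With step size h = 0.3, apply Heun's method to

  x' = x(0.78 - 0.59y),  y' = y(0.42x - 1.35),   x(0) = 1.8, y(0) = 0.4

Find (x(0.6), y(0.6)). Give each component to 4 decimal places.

2.5433, 0.3046

Heun on (x,y): k1 = f(t_n, state_n); k2 = f(t_n + h, state_n + h·k1); state_{n+1} = state_n + (h/2)·(k1 + k2).
0.000000: (1.800000, 0.400000)
  k1 = (0.979200, -0.237600)
  predictor → (2.093760, 0.328720)
  k2 = (1.227059, -0.154702)
  → (2.130939, 0.341155)
0.300000: (2.130939, 0.341155)
  k1 = (1.233214, -0.155227)
  predictor → (2.500903, 0.294586)
  k2 = (1.516032, -0.088264)
  → (2.543326, 0.304631)
(x(0.6), y(0.6)) ≈ (2.5433, 0.3046)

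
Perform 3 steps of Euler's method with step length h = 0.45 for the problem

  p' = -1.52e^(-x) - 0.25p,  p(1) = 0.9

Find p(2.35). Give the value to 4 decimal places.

Euler: p_{n+1} = p_n + h·f(x_n, p_n).
x=1.000000, p=0.900000: f=-0.784177 → p ← 0.900000 + 0.45·(-0.784177) = 0.547120
x=1.450000, p=0.547120: f=-0.493327 → p ← 0.547120 + 0.45·(-0.493327) = 0.325123
x=1.900000, p=0.325123: f=-0.308625 → p ← 0.325123 + 0.45·(-0.308625) = 0.186242
p(2.35) ≈ 0.1862

0.1862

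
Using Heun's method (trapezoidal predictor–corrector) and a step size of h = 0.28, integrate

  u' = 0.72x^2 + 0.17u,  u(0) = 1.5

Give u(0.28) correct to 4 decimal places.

1.5810

Heun: k1 = f(x_n, u_n); k2 = f(x_n + h, u_n + h·k1); u_{n+1} = u_n + (h/2)·(k1 + k2).
x=0.000000, u=1.500000:
  k1 = f(0.000000, 1.500000) = 0.255000
  k2 = f(0.280000, 1.571400) = 0.323586
  u ← 1.500000 + (0.28/2)·(0.255000 + 0.323586) = 1.581002
u(0.28) ≈ 1.5810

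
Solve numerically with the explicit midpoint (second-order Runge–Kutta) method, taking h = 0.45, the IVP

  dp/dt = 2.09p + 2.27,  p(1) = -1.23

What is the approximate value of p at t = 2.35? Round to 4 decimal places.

Midpoint: k1 = f(t_n, p_n); k2 = f(t_n + h/2, p_n + (h/2)·k1); p_{n+1} = p_n + h·k2.
t=1.000000, p=-1.230000:
  k1 = f(1.000000, -1.230000) = -0.300700
  k2 = f(1.225000, -1.297657) = -0.442104
  p ← -1.230000 + 0.45·(-0.442104) = -1.428947
t=1.450000, p=-1.428947:
  k1 = f(1.450000, -1.428947) = -0.716499
  k2 = f(1.675000, -1.590159) = -1.053433
  p ← -1.428947 + 0.45·(-1.053433) = -1.902992
t=1.900000, p=-1.902992:
  k1 = f(1.900000, -1.902992) = -1.707252
  k2 = f(2.125000, -2.287123) = -2.510088
  p ← -1.902992 + 0.45·(-2.510088) = -3.032531
p(2.35) ≈ -3.0325

-3.0325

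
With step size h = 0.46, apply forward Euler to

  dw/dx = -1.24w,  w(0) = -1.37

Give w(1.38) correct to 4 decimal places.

Euler: w_{n+1} = w_n + h·f(x_n, w_n).
x=0.000000, w=-1.370000: f=1.698800 → w ← -1.370000 + 0.46·1.698800 = -0.588552
x=0.460000, w=-0.588552: f=0.729804 → w ← -0.588552 + 0.46·0.729804 = -0.252842
x=0.920000, w=-0.252842: f=0.313524 → w ← -0.252842 + 0.46·0.313524 = -0.108621
w(1.38) ≈ -0.1086

-0.1086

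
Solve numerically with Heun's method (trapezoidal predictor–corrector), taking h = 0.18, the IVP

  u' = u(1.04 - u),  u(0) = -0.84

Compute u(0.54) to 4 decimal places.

Heun: k1 = f(t_n, u_n); k2 = f(t_n + h, u_n + h·k1); u_{n+1} = u_n + (h/2)·(k1 + k2).
t=0.000000, u=-0.840000:
  k1 = f(0.000000, -0.840000) = -1.579200
  k2 = f(0.180000, -1.124256) = -2.433178
  u ← -0.840000 + (0.18/2)·(-1.579200 + (-2.433178)) = -1.201114
t=0.180000, u=-1.201114:
  k1 = f(0.180000, -1.201114) = -2.691833
  k2 = f(0.360000, -1.685644) = -4.594466
  u ← -1.201114 + (0.18/2)·(-2.691833 + (-4.594466)) = -1.856881
t=0.360000, u=-1.856881:
  k1 = f(0.360000, -1.856881) = -5.379163
  k2 = f(0.540000, -2.825130) = -10.919496
  u ← -1.856881 + (0.18/2)·(-5.379163 + (-10.919496)) = -3.323760
u(0.54) ≈ -3.3238

-3.3238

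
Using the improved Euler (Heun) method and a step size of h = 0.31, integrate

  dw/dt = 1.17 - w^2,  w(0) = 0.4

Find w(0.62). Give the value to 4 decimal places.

0.8325

Heun: k1 = f(t_n, w_n); k2 = f(t_n + h, w_n + h·k1); w_{n+1} = w_n + (h/2)·(k1 + k2).
t=0.000000, w=0.400000:
  k1 = f(0.000000, 0.400000) = 1.010000
  k2 = f(0.310000, 0.713100) = 0.661488
  w ← 0.400000 + (0.31/2)·(1.010000 + 0.661488) = 0.659081
t=0.310000, w=0.659081:
  k1 = f(0.310000, 0.659081) = 0.735613
  k2 = f(0.620000, 0.887121) = 0.383017
  w ← 0.659081 + (0.31/2)·(0.735613 + 0.383017) = 0.832468
w(0.62) ≈ 0.8325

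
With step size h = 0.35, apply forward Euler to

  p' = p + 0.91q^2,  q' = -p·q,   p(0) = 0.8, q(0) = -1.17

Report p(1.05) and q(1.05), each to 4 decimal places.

3.1178, -0.0809

Euler on (p,q): p_{n+1} = p_n + h·p', q_{n+1} = q_n + h·q'.
0.000000: (0.800000, -1.170000); f=(2.045699, 0.936000) → (1.515995, -0.842400)
0.350000: (1.515995, -0.842400); f=(2.161765, 1.277074) → (2.272612, -0.395424)
0.700000: (2.272612, -0.395424); f=(2.414900, 0.898646) → (3.117827, -0.080898)
(p(1.05), q(1.05)) ≈ (3.1178, -0.0809)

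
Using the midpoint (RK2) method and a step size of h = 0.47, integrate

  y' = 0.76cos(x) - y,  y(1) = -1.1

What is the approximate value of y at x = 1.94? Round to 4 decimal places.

Midpoint: k1 = f(x_n, y_n); k2 = f(x_n + h/2, y_n + (h/2)·k1); y_{n+1} = y_n + h·k2.
x=1.000000, y=-1.100000:
  k1 = f(1.000000, -1.100000) = 1.510630
  k2 = f(1.235000, -0.745002) = 0.995438
  y ← -1.100000 + 0.47·0.995438 = -0.632144
x=1.470000, y=-0.632144:
  k1 = f(1.470000, -0.632144) = 0.708620
  k2 = f(1.705000, -0.465618) = 0.363930
  y ← -0.632144 + 0.47·0.363930 = -0.461097
y(1.94) ≈ -0.4611

-0.4611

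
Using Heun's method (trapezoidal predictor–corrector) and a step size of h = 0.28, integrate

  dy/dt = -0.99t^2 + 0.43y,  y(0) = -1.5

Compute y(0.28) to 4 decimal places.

-1.7023

Heun: k1 = f(t_n, y_n); k2 = f(t_n + h, y_n + h·k1); y_{n+1} = y_n + (h/2)·(k1 + k2).
t=0.000000, y=-1.500000:
  k1 = f(0.000000, -1.500000) = -0.645000
  k2 = f(0.280000, -1.680600) = -0.800274
  y ← -1.500000 + (0.28/2)·(-0.645000 + (-0.800274)) = -1.702338
y(0.28) ≈ -1.7023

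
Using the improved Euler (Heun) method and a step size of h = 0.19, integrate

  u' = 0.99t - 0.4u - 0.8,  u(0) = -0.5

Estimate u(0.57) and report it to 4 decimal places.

-0.6551

Heun: k1 = f(t_n, u_n); k2 = f(t_n + h, u_n + h·k1); u_{n+1} = u_n + (h/2)·(k1 + k2).
t=0.000000, u=-0.500000:
  k1 = f(0.000000, -0.500000) = -0.600000
  k2 = f(0.190000, -0.614000) = -0.366300
  u ← -0.500000 + (0.19/2)·(-0.600000 + (-0.366300)) = -0.591799
t=0.190000, u=-0.591799:
  k1 = f(0.190000, -0.591799) = -0.375181
  k2 = f(0.380000, -0.663083) = -0.158567
  u ← -0.591799 + (0.19/2)·(-0.375181 + (-0.158567)) = -0.642505
t=0.380000, u=-0.642505:
  k1 = f(0.380000, -0.642505) = -0.166798
  k2 = f(0.570000, -0.674196) = 0.033978
  u ← -0.642505 + (0.19/2)·(-0.166798 + 0.033978) = -0.655122
u(0.57) ≈ -0.6551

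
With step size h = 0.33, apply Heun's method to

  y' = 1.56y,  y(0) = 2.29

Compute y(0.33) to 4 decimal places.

3.7723

Heun: k1 = f(x_n, y_n); k2 = f(x_n + h, y_n + h·k1); y_{n+1} = y_n + (h/2)·(k1 + k2).
x=0.000000, y=2.290000:
  k1 = f(0.000000, 2.290000) = 3.572400
  k2 = f(0.330000, 3.468892) = 5.411472
  y ← 2.290000 + (0.33/2)·(3.572400 + 5.411472) = 3.772339
y(0.33) ≈ 3.7723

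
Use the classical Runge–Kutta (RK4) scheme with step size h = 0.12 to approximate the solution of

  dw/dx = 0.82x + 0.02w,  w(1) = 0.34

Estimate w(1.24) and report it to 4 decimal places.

RK4: k1 = f(x_n, w_n); k2 = f(x_n + h/2, w_n + (h/2)·k1); k3 = f(x_n + h/2, w_n + (h/2)·k2); k4 = f(x_n + h, w_n + h·k3); w_{n+1} = w_n + (h/6)·(k1 + 2k2 + 2k3 + k4).
x=1.000000, w=0.340000:
  k1 = f(1.000000, 0.340000) = 0.826800
  k2 = f(1.060000, 0.389608) = 0.876992
  k3 = f(1.060000, 0.392620) = 0.877052
  k4 = f(1.120000, 0.445246) = 0.927305
  w ← 0.340000 + (0.12/6)·(k1 + 2k2 + 2k3 + k4) = 0.445244
x=1.120000, w=0.445244:
  k1 = f(1.120000, 0.445244) = 0.927305
  k2 = f(1.180000, 0.500882) = 0.977618
  k3 = f(1.180000, 0.503901) = 0.977678
  k4 = f(1.240000, 0.562565) = 1.028051
  w ← 0.445244 + (0.12/6)·(k1 + 2k2 + 2k3 + k4) = 0.562563
w(1.24) ≈ 0.5626

0.5626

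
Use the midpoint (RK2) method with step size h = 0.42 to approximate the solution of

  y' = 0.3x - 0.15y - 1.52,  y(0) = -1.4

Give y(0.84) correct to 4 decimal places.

-2.3307

Midpoint: k1 = f(x_n, y_n); k2 = f(x_n + h/2, y_n + (h/2)·k1); y_{n+1} = y_n + h·k2.
x=0.000000, y=-1.400000:
  k1 = f(0.000000, -1.400000) = -1.310000
  k2 = f(0.210000, -1.675100) = -1.205735
  y ← -1.400000 + 0.42·(-1.205735) = -1.906409
x=0.420000, y=-1.906409:
  k1 = f(0.420000, -1.906409) = -1.108039
  k2 = f(0.630000, -2.139097) = -1.010135
  y ← -1.906409 + 0.42·(-1.010135) = -2.330666
y(0.84) ≈ -2.3307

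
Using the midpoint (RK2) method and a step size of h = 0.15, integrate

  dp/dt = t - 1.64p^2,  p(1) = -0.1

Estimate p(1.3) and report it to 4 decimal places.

Midpoint: k1 = f(t_n, p_n); k2 = f(t_n + h/2, p_n + (h/2)·k1); p_{n+1} = p_n + h·k2.
t=1.000000, p=-0.100000:
  k1 = f(1.000000, -0.100000) = 0.983600
  k2 = f(1.075000, -0.026230) = 1.073872
  p ← -0.100000 + 0.15·1.073872 = 0.061081
t=1.150000, p=0.061081:
  k1 = f(1.150000, 0.061081) = 1.143881
  k2 = f(1.225000, 0.146872) = 1.189623
  p ← 0.061081 + 0.15·1.189623 = 0.239524
p(1.3) ≈ 0.2395

0.2395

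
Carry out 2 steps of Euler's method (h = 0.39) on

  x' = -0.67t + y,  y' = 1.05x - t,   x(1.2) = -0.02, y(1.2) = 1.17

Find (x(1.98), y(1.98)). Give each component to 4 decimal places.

Euler on (x,y): x_{n+1} = x_n + h·x', y_{n+1} = y_n + h·y'.
1.200000: (-0.020000, 1.170000); f=(0.366000, -1.221000) → (0.122740, 0.693810)
1.590000: (0.122740, 0.693810); f=(-0.371490, -1.461123) → (-0.022141, 0.123972)
(x(1.98), y(1.98)) ≈ (-0.0221, 0.1240)

-0.0221, 0.1240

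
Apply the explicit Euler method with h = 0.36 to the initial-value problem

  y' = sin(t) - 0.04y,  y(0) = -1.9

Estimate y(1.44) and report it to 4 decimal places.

-1.1182

Euler: y_{n+1} = y_n + h·f(t_n, y_n).
t=0.000000, y=-1.900000: f=0.076000 → y ← -1.900000 + 0.36·0.076000 = -1.872640
t=0.360000, y=-1.872640: f=0.427180 → y ← -1.872640 + 0.36·0.427180 = -1.718855
t=0.720000, y=-1.718855: f=0.728139 → y ← -1.718855 + 0.36·0.728139 = -1.456725
t=1.080000, y=-1.456725: f=0.940227 → y ← -1.456725 + 0.36·0.940227 = -1.118244
y(1.44) ≈ -1.1182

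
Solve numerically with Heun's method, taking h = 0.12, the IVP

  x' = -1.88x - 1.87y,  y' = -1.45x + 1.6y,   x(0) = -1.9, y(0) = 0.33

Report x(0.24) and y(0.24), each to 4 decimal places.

-1.4965, 1.1778

Heun on (x,y): k1 = f(s_n, state_n); k2 = f(s_n + h, state_n + h·k1); state_{n+1} = state_n + (h/2)·(k1 + k2).
0.000000: (-1.900000, 0.330000)
  k1 = (2.954900, 3.283000)
  predictor → (-1.545412, 0.723960)
  k2 = (1.551569, 3.399183)
  → (-1.629612, 0.730931)
0.120000: (-1.629612, 0.730931)
  k1 = (1.696829, 3.532427)
  predictor → (-1.425992, 1.154822)
  k2 = (0.521348, 3.915404)
  → (-1.496521, 1.177801)
(x(0.24), y(0.24)) ≈ (-1.4965, 1.1778)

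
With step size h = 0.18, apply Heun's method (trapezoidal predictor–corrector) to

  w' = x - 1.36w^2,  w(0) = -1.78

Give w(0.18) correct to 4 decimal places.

-2.9510

Heun: k1 = f(x_n, w_n); k2 = f(x_n + h, w_n + h·k1); w_{n+1} = w_n + (h/2)·(k1 + k2).
x=0.000000, w=-1.780000:
  k1 = f(0.000000, -1.780000) = -4.309024
  k2 = f(0.180000, -2.555624) = -8.702453
  w ← -1.780000 + (0.18/2)·(-4.309024 + (-8.702453)) = -2.951033
w(0.18) ≈ -2.9510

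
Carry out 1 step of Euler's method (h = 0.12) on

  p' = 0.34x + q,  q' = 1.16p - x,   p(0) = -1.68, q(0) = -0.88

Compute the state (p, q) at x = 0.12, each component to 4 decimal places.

Euler on (p,q): p_{n+1} = p_n + h·p', q_{n+1} = q_n + h·q'.
0.000000: (-1.680000, -0.880000); f=(-0.880000, -1.948800) → (-1.785600, -1.113856)
(p(0.12), q(0.12)) ≈ (-1.7856, -1.1139)

-1.7856, -1.1139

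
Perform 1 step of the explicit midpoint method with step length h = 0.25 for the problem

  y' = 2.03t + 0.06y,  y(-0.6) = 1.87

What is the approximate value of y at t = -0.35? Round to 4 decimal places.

1.6549

Midpoint: k1 = f(t_n, y_n); k2 = f(t_n + h/2, y_n + (h/2)·k1); y_{n+1} = y_n + h·k2.
t=-0.600000, y=1.870000:
  k1 = f(-0.600000, 1.870000) = -1.105800
  k2 = f(-0.475000, 1.731775) = -0.860343
  y ← 1.870000 + 0.25·(-0.860343) = 1.654914
y(-0.35) ≈ 1.6549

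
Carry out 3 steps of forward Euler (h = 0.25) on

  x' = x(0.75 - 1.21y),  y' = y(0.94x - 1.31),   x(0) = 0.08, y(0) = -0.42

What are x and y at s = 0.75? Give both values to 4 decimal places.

0.1675, -0.1425

Euler on (x,y): x_{n+1} = x_n + h·x', y_{n+1} = y_n + h·y'.
0.000000: (0.080000, -0.420000); f=(0.100656, 0.518616) → (0.105164, -0.290346)
0.250000: (0.105164, -0.290346); f=(0.115819, 0.351651) → (0.134119, -0.202433)
0.500000: (0.134119, -0.202433); f=(0.133441, 0.239666) → (0.167479, -0.142517)
(x(0.75), y(0.75)) ≈ (0.1675, -0.1425)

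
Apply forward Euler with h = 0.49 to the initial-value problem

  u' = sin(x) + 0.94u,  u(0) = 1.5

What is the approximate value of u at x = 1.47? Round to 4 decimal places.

Euler: u_{n+1} = u_n + h·f(x_n, u_n).
x=0.000000, u=1.500000: f=1.410000 → u ← 1.500000 + 0.49·1.410000 = 2.190900
x=0.490000, u=2.190900: f=2.530072 → u ← 2.190900 + 0.49·2.530072 = 3.430635
x=0.980000, u=3.430635: f=4.055294 → u ← 3.430635 + 0.49·4.055294 = 5.417730
u(1.47) ≈ 5.4177

5.4177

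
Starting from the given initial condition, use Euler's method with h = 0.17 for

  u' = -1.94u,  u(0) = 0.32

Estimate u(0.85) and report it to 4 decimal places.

Euler: u_{n+1} = u_n + h·f(s_n, u_n).
s=0.000000, u=0.320000: f=-0.620800 → u ← 0.320000 + 0.17·(-0.620800) = 0.214464
s=0.170000, u=0.214464: f=-0.416060 → u ← 0.214464 + 0.17·(-0.416060) = 0.143734
s=0.340000, u=0.143734: f=-0.278844 → u ← 0.143734 + 0.17·(-0.278844) = 0.096330
s=0.510000, u=0.096330: f=-0.186881 → u ← 0.096330 + 0.17·(-0.186881) = 0.064561
s=0.680000, u=0.064561: f=-0.125248 → u ← 0.064561 + 0.17·(-0.125248) = 0.043269
u(0.85) ≈ 0.0433

0.0433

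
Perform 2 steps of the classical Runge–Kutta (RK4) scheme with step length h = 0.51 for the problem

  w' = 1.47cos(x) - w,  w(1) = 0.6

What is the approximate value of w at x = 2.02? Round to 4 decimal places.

0.1926

RK4: k1 = f(x_n, w_n); k2 = f(x_n + h/2, w_n + (h/2)·k1); k3 = f(x_n + h/2, w_n + (h/2)·k2); k4 = f(x_n + h, w_n + h·k3); w_{n+1} = w_n + (h/6)·(k1 + 2k2 + 2k3 + k4).
x=1.000000, w=0.600000:
  k1 = f(1.000000, 0.600000) = 0.194244
  k2 = f(1.255000, 0.649532) = -0.192989
  k3 = f(1.255000, 0.550788) = -0.094245
  k4 = f(1.510000, 0.551935) = -0.462620
  w ← 0.600000 + (0.51/6)·(k1 + 2k2 + 2k3 + k4) = 0.528358
x=1.510000, w=0.528358:
  k1 = f(1.510000, 0.528358) = -0.439043
  k2 = f(1.765000, 0.416402) = -0.700091
  k3 = f(1.765000, 0.349835) = -0.633524
  k4 = f(2.020000, 0.205261) = -0.843606
  w ← 0.528358 + (0.51/6)·(k1 + 2k2 + 2k3 + k4) = 0.192619
w(2.02) ≈ 0.1926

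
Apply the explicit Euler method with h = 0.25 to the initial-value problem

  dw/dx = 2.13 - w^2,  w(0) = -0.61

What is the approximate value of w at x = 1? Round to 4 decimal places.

Euler: w_{n+1} = w_n + h·f(x_n, w_n).
x=0.000000, w=-0.610000: f=1.757900 → w ← -0.610000 + 0.25·1.757900 = -0.170525
x=0.250000, w=-0.170525: f=2.100921 → w ← -0.170525 + 0.25·2.100921 = 0.354705
x=0.500000, w=0.354705: f=2.004184 → w ← 0.354705 + 0.25·2.004184 = 0.855751
x=0.750000, w=0.855751: f=1.397690 → w ← 0.855751 + 0.25·1.397690 = 1.205174
w(1) ≈ 1.2052

1.2052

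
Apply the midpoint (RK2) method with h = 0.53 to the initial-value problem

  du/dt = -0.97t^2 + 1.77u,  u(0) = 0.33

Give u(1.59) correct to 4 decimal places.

2.1268

Midpoint: k1 = f(t_n, u_n); k2 = f(t_n + h/2, u_n + (h/2)·k1); u_{n+1} = u_n + h·k2.
t=0.000000, u=0.330000:
  k1 = f(0.000000, 0.330000) = 0.584100
  k2 = f(0.265000, 0.484787) = 0.789954
  u ← 0.330000 + 0.53·0.789954 = 0.748676
t=0.530000, u=0.748676:
  k1 = f(0.530000, 0.748676) = 1.052683
  k2 = f(0.795000, 1.027636) = 1.205852
  u ← 0.748676 + 0.53·1.205852 = 1.387777
t=1.060000, u=1.387777:
  k1 = f(1.060000, 1.387777) = 1.366474
  k2 = f(1.325000, 1.749893) = 1.394354
  u ← 1.387777 + 0.53·1.394354 = 2.126785
u(1.59) ≈ 2.1268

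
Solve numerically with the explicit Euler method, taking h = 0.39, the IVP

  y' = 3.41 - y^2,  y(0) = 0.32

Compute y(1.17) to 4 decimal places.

1.8077

Euler: y_{n+1} = y_n + h·f(s_n, y_n).
s=0.000000, y=0.320000: f=3.307600 → y ← 0.320000 + 0.39·3.307600 = 1.609964
s=0.390000, y=1.609964: f=0.818016 → y ← 1.609964 + 0.39·0.818016 = 1.928990
s=0.780000, y=1.928990: f=-0.311003 → y ← 1.928990 + 0.39·(-0.311003) = 1.807699
y(1.17) ≈ 1.8077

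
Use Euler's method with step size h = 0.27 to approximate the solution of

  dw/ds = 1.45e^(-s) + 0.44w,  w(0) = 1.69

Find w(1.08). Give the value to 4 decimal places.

3.9996

Euler: w_{n+1} = w_n + h·f(s_n, w_n).
s=0.000000, w=1.690000: f=2.193600 → w ← 1.690000 + 0.27·2.193600 = 2.282272
s=0.270000, w=2.282272: f=2.111100 → w ← 2.282272 + 0.27·2.111100 = 2.852269
s=0.540000, w=2.852269: f=2.099983 → w ← 2.852269 + 0.27·2.099983 = 3.419264
s=0.810000, w=3.419264: f=2.149521 → w ← 3.419264 + 0.27·2.149521 = 3.999635
w(1.08) ≈ 3.9996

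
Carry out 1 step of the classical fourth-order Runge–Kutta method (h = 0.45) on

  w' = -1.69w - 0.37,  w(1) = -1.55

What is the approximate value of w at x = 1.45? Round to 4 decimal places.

RK4: k1 = f(x_n, w_n); k2 = f(x_n + h/2, w_n + (h/2)·k1); k3 = f(x_n + h/2, w_n + (h/2)·k2); k4 = f(x_n + h, w_n + h·k3); w_{n+1} = w_n + (h/6)·(k1 + 2k2 + 2k3 + k4).
x=1.000000, w=-1.550000:
  k1 = f(1.000000, -1.550000) = 2.249500
  k2 = f(1.225000, -1.043862) = 1.394128
  k3 = f(1.225000, -1.236321) = 1.719383
  k4 = f(1.450000, -0.776278) = 0.941909
  w ← -1.550000 + (0.45/6)·(k1 + 2k2 + 2k3 + k4) = -0.843618
w(1.45) ≈ -0.8436

-0.8436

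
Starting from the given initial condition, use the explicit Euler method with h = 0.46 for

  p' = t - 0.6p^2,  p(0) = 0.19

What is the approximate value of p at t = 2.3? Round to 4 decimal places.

1.6616

Euler: p_{n+1} = p_n + h·f(t_n, p_n).
t=0.000000, p=0.190000: f=-0.021660 → p ← 0.190000 + 0.46·(-0.021660) = 0.180036
t=0.460000, p=0.180036: f=0.440552 → p ← 0.180036 + 0.46·0.440552 = 0.382690
t=0.920000, p=0.382690: f=0.832129 → p ← 0.382690 + 0.46·0.832129 = 0.765470
t=1.380000, p=0.765470: f=1.028434 → p ← 0.765470 + 0.46·1.028434 = 1.238549
t=1.840000, p=1.238549: f=0.919598 → p ← 1.238549 + 0.46·0.919598 = 1.661564
p(2.3) ≈ 1.6616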